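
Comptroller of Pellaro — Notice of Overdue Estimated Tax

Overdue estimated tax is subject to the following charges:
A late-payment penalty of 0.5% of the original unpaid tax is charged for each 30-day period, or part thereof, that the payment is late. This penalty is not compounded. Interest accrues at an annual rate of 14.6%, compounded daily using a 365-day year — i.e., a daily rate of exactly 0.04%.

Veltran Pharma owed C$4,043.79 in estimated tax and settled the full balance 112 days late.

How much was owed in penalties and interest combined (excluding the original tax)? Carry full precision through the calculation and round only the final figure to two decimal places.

Penalty periods: ⌈112/30⌉ = 4; penalty = 4 × 0.5% × C$4,043.79 = C$80.88…
Interest: C$4,043.79 × ((1 + 0.0004)^112 − 1) = C$4,043.79 × 0.04580931… = C$185.2432…
Penalties + interest = C$80.8758 + C$185.2432… = C$266.12

C$266.12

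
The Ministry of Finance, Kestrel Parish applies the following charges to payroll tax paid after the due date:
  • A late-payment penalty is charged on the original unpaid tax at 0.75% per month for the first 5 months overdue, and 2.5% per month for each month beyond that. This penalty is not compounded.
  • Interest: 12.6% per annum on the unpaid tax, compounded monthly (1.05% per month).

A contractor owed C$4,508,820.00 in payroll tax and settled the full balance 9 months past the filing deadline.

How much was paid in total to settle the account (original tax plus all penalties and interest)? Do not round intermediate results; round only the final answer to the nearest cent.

Penalty, months 1–5: 5 × 0.75% × C$4,508,820.00 = C$169,080.75
Penalty, months 6–9: 4 × 2.5% × C$4,508,820.00 = C$450,882.00
Interest: C$4,508,820.00 × ((1 + 0.0105)^9 − 1) = C$4,508,820.00 × 0.0985678… = C$444,424.4149…
Total = C$4,508,820.00 + C$619,962.7500 + C$444,424.4149… = C$5,573,207.16

C$5,573,207.16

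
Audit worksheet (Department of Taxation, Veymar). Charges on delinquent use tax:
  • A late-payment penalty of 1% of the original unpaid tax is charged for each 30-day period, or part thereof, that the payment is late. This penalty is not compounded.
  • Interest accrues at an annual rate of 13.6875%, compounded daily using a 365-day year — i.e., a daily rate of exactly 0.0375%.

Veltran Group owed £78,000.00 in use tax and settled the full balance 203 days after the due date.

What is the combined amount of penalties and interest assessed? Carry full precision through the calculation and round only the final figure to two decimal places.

£11,628.40

Penalty periods: ⌈203/30⌉ = 7; penalty = 7 × 1% × £78,000.00 = £5,460.00
Interest: £78,000.00 × ((1 + 0.000375)^203 − 1) = £78,000.00 × 0.07908205… = £6,168.4002…
Penalties + interest = £5,460.0000 + £6,168.4002… = £11,628.40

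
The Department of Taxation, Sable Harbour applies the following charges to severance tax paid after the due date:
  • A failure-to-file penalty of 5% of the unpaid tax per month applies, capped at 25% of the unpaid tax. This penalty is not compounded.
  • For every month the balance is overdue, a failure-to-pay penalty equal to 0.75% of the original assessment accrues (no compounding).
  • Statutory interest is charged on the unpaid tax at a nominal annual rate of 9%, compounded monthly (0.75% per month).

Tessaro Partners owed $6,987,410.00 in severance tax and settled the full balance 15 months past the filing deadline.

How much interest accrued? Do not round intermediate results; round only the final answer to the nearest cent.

$828,724.95

Interest: $6,987,410.00 × ((1 + 0.0075)^15 − 1) = $6,987,410.00 × 0.1186026… = $828,724.9530…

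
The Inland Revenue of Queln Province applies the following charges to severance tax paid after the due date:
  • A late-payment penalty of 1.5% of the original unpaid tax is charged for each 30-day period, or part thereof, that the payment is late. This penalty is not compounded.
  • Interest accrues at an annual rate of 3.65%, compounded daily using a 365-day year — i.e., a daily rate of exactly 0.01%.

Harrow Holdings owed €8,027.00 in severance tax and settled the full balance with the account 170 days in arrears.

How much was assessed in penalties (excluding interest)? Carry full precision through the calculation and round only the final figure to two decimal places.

€722.43

Penalty periods: ⌈170/30⌉ = 6; penalty = 6 × 1.5% × €8,027.00 = €722.43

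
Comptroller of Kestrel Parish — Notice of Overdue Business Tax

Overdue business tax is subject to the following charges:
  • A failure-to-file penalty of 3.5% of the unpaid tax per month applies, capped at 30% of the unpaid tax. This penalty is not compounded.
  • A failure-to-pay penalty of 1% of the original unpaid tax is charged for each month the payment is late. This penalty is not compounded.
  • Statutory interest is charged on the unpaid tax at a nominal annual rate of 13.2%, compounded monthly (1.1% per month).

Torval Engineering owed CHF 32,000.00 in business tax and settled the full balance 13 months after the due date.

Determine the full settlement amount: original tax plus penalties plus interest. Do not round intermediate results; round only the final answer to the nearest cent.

Failure-to-file: 13 × 3.5% × CHF 32,000.00 = CHF 14,560.00, capped at 30% × CHF 32,000.00 = CHF 9,600.00
Failure-to-pay penalty: 13 × 1% × CHF 32,000.00 = CHF 4,160.00
Interest: CHF 32,000.00 × ((1 + 0.011)^13 − 1) = CHF 32,000.00 × 0.1528293… = CHF 4,890.5390…
Total = CHF 32,000.00 + CHF 13,760.0000 + CHF 4,890.5390… = CHF 50,650.54

CHF 50,650.54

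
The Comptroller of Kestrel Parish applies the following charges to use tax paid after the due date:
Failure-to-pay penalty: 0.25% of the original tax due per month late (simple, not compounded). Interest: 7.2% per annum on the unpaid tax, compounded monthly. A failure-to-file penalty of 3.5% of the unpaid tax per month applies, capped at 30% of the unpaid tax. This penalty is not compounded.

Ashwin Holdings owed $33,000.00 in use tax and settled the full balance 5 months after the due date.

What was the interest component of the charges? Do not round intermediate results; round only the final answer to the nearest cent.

$1,001.95

Interest (7.2%/yr ÷ 12 = 0.6%/month): $33,000.00 × ((1 + 0.006)^5 − 1) = $1,001.9515…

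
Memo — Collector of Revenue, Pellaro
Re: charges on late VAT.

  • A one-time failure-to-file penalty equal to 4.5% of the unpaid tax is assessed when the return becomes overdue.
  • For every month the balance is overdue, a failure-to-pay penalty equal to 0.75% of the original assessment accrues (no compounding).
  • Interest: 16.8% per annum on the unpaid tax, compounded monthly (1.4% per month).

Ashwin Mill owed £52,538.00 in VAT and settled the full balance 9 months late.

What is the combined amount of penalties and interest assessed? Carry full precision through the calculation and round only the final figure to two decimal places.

£12,913.39

Failure-to-file penalty: 4.5% × £52,538.00 = £2,364.21
Failure-to-pay penalty: 9 × 0.75% × £52,538.00 = £3,546.32…
Interest: £52,538.00 × ((1 + 0.014)^9 − 1) = £52,538.00 × 0.1332914… = £7,002.8638…
Penalties + interest = £5,910.5250 + £7,002.8638… = £12,913.39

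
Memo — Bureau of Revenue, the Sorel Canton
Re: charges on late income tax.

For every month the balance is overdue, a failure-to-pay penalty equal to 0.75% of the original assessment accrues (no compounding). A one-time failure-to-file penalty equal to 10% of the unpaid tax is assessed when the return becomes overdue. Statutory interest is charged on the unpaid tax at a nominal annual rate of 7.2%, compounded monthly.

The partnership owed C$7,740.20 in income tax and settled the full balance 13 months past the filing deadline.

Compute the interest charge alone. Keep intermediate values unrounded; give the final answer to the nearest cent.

Interest (7.2%/yr ÷ 12 = 0.6%/month): C$7,740.20 × ((1 + 0.006)^13 − 1) = C$625.9555…

C$625.96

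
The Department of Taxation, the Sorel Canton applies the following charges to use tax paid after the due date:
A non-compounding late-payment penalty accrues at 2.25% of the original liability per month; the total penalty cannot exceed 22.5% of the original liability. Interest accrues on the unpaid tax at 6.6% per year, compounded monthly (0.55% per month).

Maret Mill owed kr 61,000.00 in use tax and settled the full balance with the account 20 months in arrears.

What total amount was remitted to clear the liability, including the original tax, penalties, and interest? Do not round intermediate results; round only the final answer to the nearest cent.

Penalty (uncapped): 20 × 2.25% × kr 61,000.00 = kr 27,450.00; cap = 22.5% × kr 61,000.00 = kr 13,725.00 → penalty = kr 13,725.00
Interest: kr 61,000.00 × ((1 + 0.0055)^20 − 1) = kr 61,000.00 × 0.1159417… = kr 7,072.4425…
Total = kr 61,000.00 + kr 13,725.0000 + kr 7,072.4425… = kr 81,797.44

kr 81,797.44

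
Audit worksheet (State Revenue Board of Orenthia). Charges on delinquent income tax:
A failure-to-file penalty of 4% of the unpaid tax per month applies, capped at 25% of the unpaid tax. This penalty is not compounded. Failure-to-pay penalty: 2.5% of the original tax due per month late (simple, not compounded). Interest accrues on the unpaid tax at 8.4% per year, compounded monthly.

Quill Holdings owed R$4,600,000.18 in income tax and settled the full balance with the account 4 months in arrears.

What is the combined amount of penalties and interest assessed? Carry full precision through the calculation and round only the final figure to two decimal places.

Failure-to-file: 4 × 4% × R$4,600,000.18 = R$736,000.03… (under the 25% cap)
Failure-to-pay penalty = 2.5% × R$4,600,000.18 × 4 mo = R$460,000.02…
Interest (8.4%/yr ÷ 12 = 0.7%/month): R$4,600,000.18 × ((1 + 0.007)^4 − 1) = R$130,158.7273…
Penalties + interest = R$1,196,000.0468 + R$130,158.7273… = R$1,326,158.77

R$1,326,158.77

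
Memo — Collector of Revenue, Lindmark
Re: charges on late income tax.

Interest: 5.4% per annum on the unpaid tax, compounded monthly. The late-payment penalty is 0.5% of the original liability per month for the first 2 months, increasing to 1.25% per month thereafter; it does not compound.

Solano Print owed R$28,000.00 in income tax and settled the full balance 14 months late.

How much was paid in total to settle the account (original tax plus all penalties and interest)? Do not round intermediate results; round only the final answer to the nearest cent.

Penalty, months 1–2: 2 × 0.5% × R$28,000.00 = R$280.00
Penalty, months 3–14: 12 × 1.25% × R$28,000.00 = R$4,200.00
Interest (5.4%/yr ÷ 12 = 0.45%/month): R$28,000.00 × ((1 + 0.0045)^14 − 1) = R$1,816.5373…
Total = R$28,000.00 + R$4,480.0000 + R$1,816.5373… = R$34,296.54

R$34,296.54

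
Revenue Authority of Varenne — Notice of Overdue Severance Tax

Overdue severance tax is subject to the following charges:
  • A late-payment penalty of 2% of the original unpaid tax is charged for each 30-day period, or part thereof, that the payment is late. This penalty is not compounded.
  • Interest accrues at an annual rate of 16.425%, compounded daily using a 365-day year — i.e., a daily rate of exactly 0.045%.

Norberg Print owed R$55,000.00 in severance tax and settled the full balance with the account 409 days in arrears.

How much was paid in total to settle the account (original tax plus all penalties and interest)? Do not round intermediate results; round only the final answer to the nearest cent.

Penalty periods: ⌈409/30⌉ = 14; penalty = 14 × 2% × R$55,000.00 = R$15,400.00
Interest: R$55,000.00 × ((1 + 0.00045)^409 − 1) = R$55,000.00 × 0.20202616… = R$11,111.4389…
Total = R$55,000.00 + R$15,400.0000 + R$11,111.4389… = R$81,511.44

R$81,511.44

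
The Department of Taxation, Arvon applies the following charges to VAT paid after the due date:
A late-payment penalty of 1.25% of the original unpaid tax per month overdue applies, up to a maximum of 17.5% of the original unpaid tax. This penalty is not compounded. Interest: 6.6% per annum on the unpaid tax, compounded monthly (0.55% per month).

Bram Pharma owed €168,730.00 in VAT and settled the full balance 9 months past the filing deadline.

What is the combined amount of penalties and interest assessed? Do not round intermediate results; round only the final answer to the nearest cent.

€27,520.38

Penalty: 9 × 1.25% × €168,730.00 = €18,982.13… (below the 17.5% cap of €29,527.75)
Interest: €168,730.00 × ((1 + 0.0055)^9 − 1) = €168,730.00 × 0.0506031… = €8,538.2596…
Penalties + interest = €18,982.1250 + €8,538.2596… = €27,520.38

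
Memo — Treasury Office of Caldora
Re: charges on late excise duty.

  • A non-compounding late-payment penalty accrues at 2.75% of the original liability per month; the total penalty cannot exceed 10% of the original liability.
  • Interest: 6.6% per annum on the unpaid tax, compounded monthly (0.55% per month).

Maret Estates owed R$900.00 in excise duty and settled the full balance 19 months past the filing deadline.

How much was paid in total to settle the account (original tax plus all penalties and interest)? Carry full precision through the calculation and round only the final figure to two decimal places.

R$1,088.85

Penalty (uncapped): 19 × 2.75% × R$900.00 = R$470.25; cap = 10% × R$900.00 = R$90.00 → penalty = R$90.00
Interest: R$900.00 × ((1 + 0.0055)^19 − 1) = R$900.00 × 0.1098376… = R$98.8538…
Total = R$900.00 + R$90.0000 + R$98.8538… = R$1,088.85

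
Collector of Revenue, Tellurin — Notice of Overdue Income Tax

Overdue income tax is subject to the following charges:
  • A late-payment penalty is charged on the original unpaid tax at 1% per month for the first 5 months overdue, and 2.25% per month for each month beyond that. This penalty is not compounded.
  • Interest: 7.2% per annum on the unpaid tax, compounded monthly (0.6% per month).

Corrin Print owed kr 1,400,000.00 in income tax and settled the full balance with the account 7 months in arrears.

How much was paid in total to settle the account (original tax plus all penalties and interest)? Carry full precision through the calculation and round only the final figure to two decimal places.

Penalty, months 1–5: 5 × 1% × kr 1,400,000.00 = kr 70,000.00
Penalty, months 6–7: 2 × 2.25% × kr 1,400,000.00 = kr 63,000.00
Interest: kr 1,400,000.00 × ((1 + 0.006)^7 − 1) = kr 1,400,000.00 × 0.0427636… = kr 59,869.0477…
Total = kr 1,400,000.00 + kr 133,000.0000 + kr 59,869.0477… = kr 1,592,869.05

kr 1,592,869.05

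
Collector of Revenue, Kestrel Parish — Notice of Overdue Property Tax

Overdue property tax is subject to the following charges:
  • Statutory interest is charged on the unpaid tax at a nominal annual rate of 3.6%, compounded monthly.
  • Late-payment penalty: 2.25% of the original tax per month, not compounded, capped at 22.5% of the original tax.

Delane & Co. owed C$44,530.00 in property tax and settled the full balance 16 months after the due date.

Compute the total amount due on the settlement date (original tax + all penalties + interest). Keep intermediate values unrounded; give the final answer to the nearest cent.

Penalty (uncapped): 16 × 2.25% × C$44,530.00 = C$16,030.80; cap = 22.5% × C$44,530.00 = C$10,019.25 → penalty = C$10,019.25
Interest (3.6%/yr ÷ 12 = 0.3%/month): C$44,530.00 × ((1 + 0.003)^16 − 1) = C$2,186.2123…
Total = C$44,530.00 + C$10,019.2500 + C$2,186.2123… = C$56,735.46

C$56,735.46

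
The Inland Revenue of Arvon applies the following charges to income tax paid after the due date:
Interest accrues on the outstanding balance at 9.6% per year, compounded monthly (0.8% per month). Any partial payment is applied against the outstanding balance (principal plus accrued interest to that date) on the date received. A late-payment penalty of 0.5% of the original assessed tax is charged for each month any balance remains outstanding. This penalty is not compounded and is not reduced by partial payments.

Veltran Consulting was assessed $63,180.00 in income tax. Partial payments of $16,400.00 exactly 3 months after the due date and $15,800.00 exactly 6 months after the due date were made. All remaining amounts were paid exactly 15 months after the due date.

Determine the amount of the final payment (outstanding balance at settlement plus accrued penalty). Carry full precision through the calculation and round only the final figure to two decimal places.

Balance at month 3: $63,180.0000 × (1 + 0.008)^3 = $64,708.4829…
After $16,400.00 payment: $64,708.4829… − $16,400.00 = $48,308.4829…
Balance at month 6: $48,308.4829… × (1 + 0.008)^3 = $49,477.1865…
After $15,800.00 payment: $49,477.1865… − $15,800.00 = $33,677.1865…
Balance at month 15: $33,677.1865… × (1 + 0.008)^9 = $36,181.0020…
Penalty: 15 × 0.5% × $63,180.00 = $4,738.50
Final settlement = outstanding balance + penalty = $36,181.0020… + $4,738.50 = $40,919.50

$40,919.50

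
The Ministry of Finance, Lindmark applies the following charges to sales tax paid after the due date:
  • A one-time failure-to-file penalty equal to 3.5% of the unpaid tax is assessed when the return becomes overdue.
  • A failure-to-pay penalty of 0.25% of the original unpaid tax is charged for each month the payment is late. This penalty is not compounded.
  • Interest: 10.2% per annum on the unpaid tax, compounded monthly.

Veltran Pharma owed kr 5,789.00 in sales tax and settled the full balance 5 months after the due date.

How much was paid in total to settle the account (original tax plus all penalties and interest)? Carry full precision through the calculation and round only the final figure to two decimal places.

Failure-to-file penalty: 3.5% × kr 5,789.00 = kr 202.62…
Failure-to-pay penalty = 0.25% × kr 5,789.00 × 5 mo = kr 72.36…
Interest (10.2%/yr ÷ 12 = 0.85%/month): kr 5,789.00 × ((1 + 0.0085)^5 − 1) = kr 250.2508…
Total = kr 5,789.00 + kr 274.9775 + kr 250.2508… = kr 6,314.23

kr 6,314.23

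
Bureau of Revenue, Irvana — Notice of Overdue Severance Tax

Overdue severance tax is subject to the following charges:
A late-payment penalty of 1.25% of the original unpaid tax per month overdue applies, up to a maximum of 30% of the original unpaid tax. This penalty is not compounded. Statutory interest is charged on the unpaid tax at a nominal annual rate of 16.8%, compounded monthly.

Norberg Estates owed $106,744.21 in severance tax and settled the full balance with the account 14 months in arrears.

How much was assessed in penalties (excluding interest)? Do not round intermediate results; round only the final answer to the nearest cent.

Penalty: 14 × 1.25% × $106,744.21 = $18,680.24… (below the 30% cap of $32,023.26…)

$18,680.24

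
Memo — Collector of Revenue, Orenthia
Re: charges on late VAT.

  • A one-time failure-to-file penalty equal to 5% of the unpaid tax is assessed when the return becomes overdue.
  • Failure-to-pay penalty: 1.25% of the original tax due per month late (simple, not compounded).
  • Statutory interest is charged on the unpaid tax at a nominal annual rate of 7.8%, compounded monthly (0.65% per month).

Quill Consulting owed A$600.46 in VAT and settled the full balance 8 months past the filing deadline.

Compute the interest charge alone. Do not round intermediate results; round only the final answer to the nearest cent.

Interest: A$600.46 × ((1 + 0.0065)^8 − 1) = A$600.46 × 0.0531985… = A$31.9436…

A$31.94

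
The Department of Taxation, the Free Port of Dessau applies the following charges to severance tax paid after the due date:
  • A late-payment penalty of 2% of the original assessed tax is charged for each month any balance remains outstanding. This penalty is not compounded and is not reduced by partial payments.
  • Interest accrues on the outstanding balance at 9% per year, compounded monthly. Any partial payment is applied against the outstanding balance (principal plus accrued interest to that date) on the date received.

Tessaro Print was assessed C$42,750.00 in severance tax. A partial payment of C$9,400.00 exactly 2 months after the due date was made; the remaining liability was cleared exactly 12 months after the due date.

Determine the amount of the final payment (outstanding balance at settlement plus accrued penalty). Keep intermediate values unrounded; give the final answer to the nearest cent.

C$46,890.97

Monthly rate = 9% ÷ 12 = 0.75%
Balance at month 2: C$42,750.0000 × (1 + 0.0075)^2 = C$43,393.6547…
After C$9,400.00 payment: C$43,393.6547… − C$9,400.00 = C$33,993.6547…
Balance at month 12: C$33,993.6547… × (1 + 0.0075)^10 = C$36,630.9689…
Penalty: 12 × 2% × C$42,750.00 = C$10,260.00
Final settlement = outstanding balance + penalty = C$36,630.9689… + C$10,260.00 = C$46,890.97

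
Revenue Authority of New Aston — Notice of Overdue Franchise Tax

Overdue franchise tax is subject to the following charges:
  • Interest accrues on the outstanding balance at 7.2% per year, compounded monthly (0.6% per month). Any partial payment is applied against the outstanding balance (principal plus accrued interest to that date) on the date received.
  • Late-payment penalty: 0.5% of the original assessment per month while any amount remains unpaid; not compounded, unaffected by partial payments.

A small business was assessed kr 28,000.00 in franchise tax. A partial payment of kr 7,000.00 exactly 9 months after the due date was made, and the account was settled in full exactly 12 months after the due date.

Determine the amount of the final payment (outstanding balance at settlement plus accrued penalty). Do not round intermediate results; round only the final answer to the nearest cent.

kr 24,637.12

Balance at month 9: kr 28,000.0000 × (1 + 0.006)^9 = kr 29,548.8006…
After kr 7,000.00 payment: kr 29,548.8006… − kr 7,000.00 = kr 22,548.8006…
Balance at month 12: kr 22,548.8006… × (1 + 0.006)^3 = kr 22,957.1192…
Penalty: 12 × 0.5% × kr 28,000.00 = kr 1,680.00
Final settlement = outstanding balance + penalty = kr 22,957.1192… + kr 1,680.00 = kr 24,637.12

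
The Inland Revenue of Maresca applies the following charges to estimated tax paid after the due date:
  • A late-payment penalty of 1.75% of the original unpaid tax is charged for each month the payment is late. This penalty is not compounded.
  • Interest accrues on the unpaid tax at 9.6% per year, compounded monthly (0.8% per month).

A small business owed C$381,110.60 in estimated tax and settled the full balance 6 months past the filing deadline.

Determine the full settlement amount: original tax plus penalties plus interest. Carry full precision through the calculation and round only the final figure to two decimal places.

C$439,790.31

Late-payment penalty: 6 × 1.75% × C$381,110.60 = C$40,016.61…
Interest: C$381,110.60 × ((1 + 0.008)^6 − 1) = C$381,110.60 × 0.0489703… = C$18,663.1010…
Total = C$381,110.60 + C$40,016.6130 + C$18,663.1010… = C$439,790.31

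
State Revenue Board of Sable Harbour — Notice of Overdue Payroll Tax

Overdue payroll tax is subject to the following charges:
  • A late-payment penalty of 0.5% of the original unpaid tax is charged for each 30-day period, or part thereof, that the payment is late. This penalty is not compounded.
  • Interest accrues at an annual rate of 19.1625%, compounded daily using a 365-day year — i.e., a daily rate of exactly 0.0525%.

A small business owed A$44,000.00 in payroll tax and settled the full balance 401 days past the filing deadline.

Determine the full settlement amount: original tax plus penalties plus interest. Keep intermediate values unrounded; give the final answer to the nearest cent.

A$57,387.34

Penalty periods: ⌈401/30⌉ = 14; penalty = 14 × 0.5% × A$44,000.00 = A$3,080.00
Interest: A$44,000.00 × ((1 + 0.000525)^401 − 1) = A$44,000.00 × 0.23425772… = A$10,307.3399…
Total = A$44,000.00 + A$3,080.0000 + A$10,307.3399… = A$57,387.34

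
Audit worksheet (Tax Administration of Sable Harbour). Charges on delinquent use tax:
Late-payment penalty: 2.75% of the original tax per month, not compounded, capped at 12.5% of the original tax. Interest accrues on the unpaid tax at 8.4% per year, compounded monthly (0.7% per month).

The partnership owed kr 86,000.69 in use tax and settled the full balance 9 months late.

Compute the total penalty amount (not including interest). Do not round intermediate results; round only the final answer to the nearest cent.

kr 10,750.09

Penalty (uncapped): 9 × 2.75% × kr 86,000.69 = kr 21,285.17…; cap = 12.5% × kr 86,000.69 = kr 10,750.09… → penalty = kr 10,750.09…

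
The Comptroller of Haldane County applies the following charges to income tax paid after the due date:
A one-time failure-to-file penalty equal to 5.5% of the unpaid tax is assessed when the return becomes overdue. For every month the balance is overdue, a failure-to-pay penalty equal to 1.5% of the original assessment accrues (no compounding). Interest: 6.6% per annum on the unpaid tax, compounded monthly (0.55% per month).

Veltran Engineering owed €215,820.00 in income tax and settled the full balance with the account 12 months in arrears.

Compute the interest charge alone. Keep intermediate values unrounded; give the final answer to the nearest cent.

€14,683.00

Interest: €215,820.00 × ((1 + 0.0055)^12 − 1) = €215,820.00 × 0.0680336… = €14,683.0028…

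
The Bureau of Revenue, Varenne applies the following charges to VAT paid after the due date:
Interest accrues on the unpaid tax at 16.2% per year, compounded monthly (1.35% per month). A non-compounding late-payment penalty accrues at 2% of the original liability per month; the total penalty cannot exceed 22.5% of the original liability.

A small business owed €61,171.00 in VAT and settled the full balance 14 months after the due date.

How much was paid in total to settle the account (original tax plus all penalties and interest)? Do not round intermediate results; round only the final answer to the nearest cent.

Penalty (uncapped): 14 × 2% × €61,171.00 = €17,127.88; cap = 22.5% × €61,171.00 = €13,763.48… → penalty = €13,763.48…
Interest: €61,171.00 × ((1 + 0.0135)^14 − 1) = €61,171.00 × 0.2065145… = €12,632.6979…
Total = €61,171.00 + €13,763.4750 + €12,632.6979… = €87,567.17

€87,567.17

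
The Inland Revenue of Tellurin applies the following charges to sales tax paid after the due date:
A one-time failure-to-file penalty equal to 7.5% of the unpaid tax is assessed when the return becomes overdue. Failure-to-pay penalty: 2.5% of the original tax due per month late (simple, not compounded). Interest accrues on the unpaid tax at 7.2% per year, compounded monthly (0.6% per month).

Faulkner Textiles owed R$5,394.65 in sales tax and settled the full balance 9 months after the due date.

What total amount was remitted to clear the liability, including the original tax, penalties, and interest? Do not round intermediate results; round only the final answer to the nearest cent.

R$7,311.45

Failure-to-file penalty: 7.5% × R$5,394.65 = R$404.60…
Failure-to-pay penalty = 2.5% × R$5,394.65 × 9 mo = R$1,213.80…
Interest: R$5,394.65 × ((1 + 0.006)^9 − 1) = R$5,394.65 × 0.0553143… = R$298.4013…
Total = R$5,394.65 + R$1,618.3950 + R$298.4013… = R$7,311.45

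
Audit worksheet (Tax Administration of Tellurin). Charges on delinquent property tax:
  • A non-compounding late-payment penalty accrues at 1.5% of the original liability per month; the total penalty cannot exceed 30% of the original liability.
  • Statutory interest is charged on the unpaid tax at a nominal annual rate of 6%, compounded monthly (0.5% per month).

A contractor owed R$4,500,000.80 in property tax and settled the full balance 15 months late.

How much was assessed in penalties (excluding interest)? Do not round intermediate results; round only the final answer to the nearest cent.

Penalty: 15 × 1.5% × R$4,500,000.80 = R$1,012,500.18 (below the 30% cap of R$1,350,000.24)

R$1,012,500.18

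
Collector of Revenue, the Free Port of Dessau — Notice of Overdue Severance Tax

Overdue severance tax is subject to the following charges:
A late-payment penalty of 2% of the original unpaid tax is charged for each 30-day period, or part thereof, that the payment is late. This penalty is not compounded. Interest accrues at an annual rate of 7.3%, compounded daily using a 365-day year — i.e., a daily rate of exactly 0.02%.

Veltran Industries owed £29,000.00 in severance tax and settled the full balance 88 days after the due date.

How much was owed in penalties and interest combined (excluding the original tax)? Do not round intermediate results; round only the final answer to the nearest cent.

£2,254.87

Penalty periods: ⌈88/30⌉ = 3; penalty = 3 × 2% × £29,000.00 = £1,740.00
Interest: £29,000.00 × ((1 + 0.0002)^88 − 1) = £29,000.00 × 0.01775400… = £514.8660…
Penalties + interest = £1,740.0000 + £514.8660… = £2,254.87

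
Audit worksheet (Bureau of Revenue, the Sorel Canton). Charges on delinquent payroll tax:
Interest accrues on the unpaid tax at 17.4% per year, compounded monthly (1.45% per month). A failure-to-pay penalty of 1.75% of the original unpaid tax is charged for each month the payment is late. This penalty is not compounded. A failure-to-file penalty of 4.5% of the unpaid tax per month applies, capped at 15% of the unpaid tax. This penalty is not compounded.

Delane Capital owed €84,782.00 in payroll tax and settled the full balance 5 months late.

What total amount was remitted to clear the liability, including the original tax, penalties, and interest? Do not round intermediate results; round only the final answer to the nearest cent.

€111,245.28

Failure-to-file: 5 × 4.5% × €84,782.00 = €19,075.95, capped at 15% × €84,782.00 = €12,717.30
Failure-to-pay penalty: 5 × 1.75% × €84,782.00 = €7,418.43…
Interest: €84,782.00 × ((1 + 0.0145)^5 − 1) = €84,782.00 × 0.0746332… = €6,327.5526…
Total = €84,782.00 + €20,135.7250 + €6,327.5526… = €111,245.28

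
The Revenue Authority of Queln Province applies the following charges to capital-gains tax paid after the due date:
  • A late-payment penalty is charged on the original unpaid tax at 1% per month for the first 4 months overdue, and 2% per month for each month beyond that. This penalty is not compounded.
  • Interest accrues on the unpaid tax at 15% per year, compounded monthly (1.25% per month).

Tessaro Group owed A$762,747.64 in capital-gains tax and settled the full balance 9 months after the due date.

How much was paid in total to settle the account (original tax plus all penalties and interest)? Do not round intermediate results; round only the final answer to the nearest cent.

Penalty, months 1–4: 4 × 1% × A$762,747.64 = A$30,509.91…
Penalty, months 5–9: 5 × 2% × A$762,747.64 = A$76,274.76…
Interest: A$762,747.64 × ((1 + 0.0125)^9 − 1) = A$762,747.64 × 0.1182922… = A$90,227.0792…
Total = A$762,747.64 + A$106,784.6696 + A$90,227.0792… = A$959,759.39

A$959,759.39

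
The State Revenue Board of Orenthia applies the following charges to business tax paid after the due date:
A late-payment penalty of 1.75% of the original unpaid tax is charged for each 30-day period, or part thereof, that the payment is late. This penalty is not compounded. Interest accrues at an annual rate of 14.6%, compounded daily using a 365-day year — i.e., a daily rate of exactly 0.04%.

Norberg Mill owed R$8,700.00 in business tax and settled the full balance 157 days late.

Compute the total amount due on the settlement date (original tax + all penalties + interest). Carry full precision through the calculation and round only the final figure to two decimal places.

Penalty periods: ⌈157/30⌉ = 6; penalty = 6 × 1.75% × R$8,700.00 = R$913.50
Interest: R$8,700.00 × ((1 + 0.0004)^157 − 1) = R$8,700.00 × 0.06480048… = R$563.7642…
Total = R$8,700.00 + R$913.5000 + R$563.7642… = R$10,177.26

R$10,177.26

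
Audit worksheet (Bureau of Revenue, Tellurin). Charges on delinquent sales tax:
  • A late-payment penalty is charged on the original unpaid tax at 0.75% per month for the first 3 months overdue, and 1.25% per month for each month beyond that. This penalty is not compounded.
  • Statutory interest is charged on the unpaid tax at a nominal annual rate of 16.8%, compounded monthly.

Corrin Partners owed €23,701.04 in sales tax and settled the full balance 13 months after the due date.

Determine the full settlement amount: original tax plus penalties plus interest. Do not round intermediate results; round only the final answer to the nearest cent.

€31,892.14

Penalty, months 1–3: 3 × 0.75% × €23,701.04 = €533.27…
Penalty, months 4–13: 10 × 1.25% × €23,701.04 = €2,962.63
Interest (16.8%/yr ÷ 12 = 1.4%/month): €23,701.04 × ((1 + 0.014)^13 − 1) = €4,695.1987…
Total = €23,701.04 + €3,495.9034 + €4,695.1987… = €31,892.14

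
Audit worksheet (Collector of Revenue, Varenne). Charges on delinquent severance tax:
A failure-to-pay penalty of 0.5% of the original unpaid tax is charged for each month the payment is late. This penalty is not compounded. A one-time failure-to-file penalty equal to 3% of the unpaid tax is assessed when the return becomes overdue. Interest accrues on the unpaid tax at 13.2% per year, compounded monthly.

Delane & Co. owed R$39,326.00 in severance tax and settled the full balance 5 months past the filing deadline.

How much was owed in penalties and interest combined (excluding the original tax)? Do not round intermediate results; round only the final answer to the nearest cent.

Failure-to-file penalty: 3% × R$39,326.00 = R$1,179.78
Failure-to-pay penalty = 0.5% × R$39,326.00 × 5 mo = R$983.15
Interest (13.2%/yr ÷ 12 = 1.1%/month): R$39,326.00 × ((1 + 0.011)^5 − 1) = R$2,211.0408…
Penalties + interest = R$2,162.9300 + R$2,211.0408… = R$4,373.97

R$4,373.97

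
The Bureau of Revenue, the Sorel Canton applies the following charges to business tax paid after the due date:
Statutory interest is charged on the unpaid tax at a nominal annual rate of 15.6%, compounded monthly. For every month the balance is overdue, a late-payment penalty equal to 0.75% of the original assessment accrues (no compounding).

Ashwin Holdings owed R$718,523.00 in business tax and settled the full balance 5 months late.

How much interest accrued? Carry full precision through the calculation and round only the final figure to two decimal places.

Interest (15.6%/yr ÷ 12 = 1.3%/month): R$718,523.00 × ((1 + 0.013)^5 − 1) = R$47,934.1877…

R$47,934.19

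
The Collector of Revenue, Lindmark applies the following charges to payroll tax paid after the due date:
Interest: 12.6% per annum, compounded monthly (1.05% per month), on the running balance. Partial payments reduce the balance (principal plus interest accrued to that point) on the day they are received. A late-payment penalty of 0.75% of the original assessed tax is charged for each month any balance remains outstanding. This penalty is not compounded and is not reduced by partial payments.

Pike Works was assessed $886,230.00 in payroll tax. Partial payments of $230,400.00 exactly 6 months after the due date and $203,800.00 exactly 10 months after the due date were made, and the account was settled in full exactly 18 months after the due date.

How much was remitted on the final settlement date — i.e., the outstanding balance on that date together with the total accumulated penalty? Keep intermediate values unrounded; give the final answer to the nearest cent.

Balance at month 6: $886,230.0000 × (1 + 0.0105)^6 = $943,548.7736…
After $230,400.00 payment: $943,548.7736… − $230,400.00 = $713,148.7736…
Balance at month 10: $713,148.7736… × (1 + 0.0105)^4 = $743,576.0809…
After $203,800.00 payment: $743,576.0809… − $203,800.00 = $539,776.0809…
Balance at month 18: $539,776.0809… × (1 + 0.0105)^8 = $586,819.0156…
Penalty: 18 × 0.75% × $886,230.00 = $119,641.05
Final settlement = outstanding balance + penalty = $586,819.0156… + $119,641.05 = $706,460.07

$706,460.07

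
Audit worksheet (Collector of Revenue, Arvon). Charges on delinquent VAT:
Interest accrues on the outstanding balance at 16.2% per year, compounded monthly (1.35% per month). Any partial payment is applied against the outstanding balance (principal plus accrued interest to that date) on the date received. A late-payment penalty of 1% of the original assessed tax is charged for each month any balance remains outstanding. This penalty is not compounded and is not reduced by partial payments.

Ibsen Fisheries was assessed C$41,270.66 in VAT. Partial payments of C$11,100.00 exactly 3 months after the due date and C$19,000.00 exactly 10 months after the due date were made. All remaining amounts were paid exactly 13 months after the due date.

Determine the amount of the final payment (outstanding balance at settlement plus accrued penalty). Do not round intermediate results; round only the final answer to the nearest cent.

C$22,022.75

Balance at month 3: C$41,270.6600 × (1 + 0.0135)^3 = C$42,964.7880…
After C$11,100.00 payment: C$42,964.7880… − C$11,100.00 = C$31,864.7880…
Balance at month 10: C$31,864.7880… × (1 + 0.0135)^7 = C$35,000.7463…
After C$19,000.00 payment: C$35,000.7463… − C$19,000.00 = C$16,000.7463…
Balance at month 13: C$16,000.7463… × (1 + 0.0135)^3 = C$16,657.5643…
Penalty: 13 × 1% × C$41,270.66 = C$5,365.19…
Final settlement = outstanding balance + penalty = C$16,657.5643… + C$5,365.19… = C$22,022.75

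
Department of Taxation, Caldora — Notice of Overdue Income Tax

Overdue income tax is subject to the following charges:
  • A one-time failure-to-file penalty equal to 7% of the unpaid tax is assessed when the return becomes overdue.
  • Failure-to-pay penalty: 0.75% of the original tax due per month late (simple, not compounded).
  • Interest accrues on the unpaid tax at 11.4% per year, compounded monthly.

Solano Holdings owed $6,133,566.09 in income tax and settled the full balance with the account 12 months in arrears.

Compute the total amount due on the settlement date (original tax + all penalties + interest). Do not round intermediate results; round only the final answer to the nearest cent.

Failure-to-file penalty: 7% × $6,133,566.09 = $429,349.63…
Failure-to-pay penalty = 0.75% × $6,133,566.09 × 12 mo = $552,020.95…
Interest (11.4%/yr ÷ 12 = 0.95%/month): $6,133,566.09 × ((1 + 0.0095)^12 − 1) = $736,943.1587…
Total = $6,133,566.09 + $981,370.5744 + $736,943.1587… = $7,851,879.82

$7,851,879.82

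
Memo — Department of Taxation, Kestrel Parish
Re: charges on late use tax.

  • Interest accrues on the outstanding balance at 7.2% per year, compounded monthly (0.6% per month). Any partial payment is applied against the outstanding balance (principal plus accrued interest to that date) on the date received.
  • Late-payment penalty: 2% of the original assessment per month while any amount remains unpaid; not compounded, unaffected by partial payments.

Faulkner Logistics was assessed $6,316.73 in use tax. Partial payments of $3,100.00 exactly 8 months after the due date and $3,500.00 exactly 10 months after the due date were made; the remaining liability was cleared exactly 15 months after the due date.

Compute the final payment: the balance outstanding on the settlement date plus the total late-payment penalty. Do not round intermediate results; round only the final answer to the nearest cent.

Balance at month 8: $6,316.7300 × (1 + 0.006)^8 = $6,626.3773…
After $3,100.00 payment: $6,626.3773… − $3,100.00 = $3,526.3773…
Balance at month 10: $3,526.3773… × (1 + 0.006)^2 = $3,568.8208…
After $3,500.00 payment: $3,568.8208… − $3,500.00 = $68.8208…
Balance at month 15: $68.8208… × (1 + 0.006)^5 = $70.9103…
Penalty: 15 × 2% × $6,316.73 = $1,895.02…
Final settlement = outstanding balance + penalty = $70.9103… + $1,895.02… = $1,965.93

$1,965.93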